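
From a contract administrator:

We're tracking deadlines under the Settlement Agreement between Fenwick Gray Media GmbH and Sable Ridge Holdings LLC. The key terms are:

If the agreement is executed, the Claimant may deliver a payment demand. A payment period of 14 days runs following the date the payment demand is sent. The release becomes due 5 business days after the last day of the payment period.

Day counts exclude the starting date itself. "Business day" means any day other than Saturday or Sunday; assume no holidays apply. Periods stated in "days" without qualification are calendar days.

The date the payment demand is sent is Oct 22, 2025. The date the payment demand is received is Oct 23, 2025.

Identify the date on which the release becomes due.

Nov 12, 2025

Adding 14 calendar days to Oct 22, 2025 gives Nov 5, 2025, which is the last day of the payment period.
The date on which the release becomes due: 5 business days after Wednesday, Nov 5, 2025, skipping weekends — Nov 6, Nov 7, Nov 10, Nov 11, Nov 12 — lands on Wednesday, Nov 12, 2025.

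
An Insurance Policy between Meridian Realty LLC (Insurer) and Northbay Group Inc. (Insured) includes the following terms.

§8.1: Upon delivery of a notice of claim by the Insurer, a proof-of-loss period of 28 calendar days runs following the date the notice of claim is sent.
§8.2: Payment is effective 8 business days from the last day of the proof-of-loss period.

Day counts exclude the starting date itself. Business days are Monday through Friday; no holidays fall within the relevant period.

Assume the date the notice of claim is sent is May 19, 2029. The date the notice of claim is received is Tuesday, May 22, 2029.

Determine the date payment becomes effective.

The last day of the proof-of-loss period: 28 calendar days after May 19, 2029 is Jun 16, 2029.
The date payment becomes effective: counting 8 business days from Saturday, Jun 16, 2029 (Jun 18, Jun 19, Jun 20, Jun 21, Jun 22, Jun 25, Jun 26, Jun 27, skipping weekends) reaches Wednesday, Jun 27, 2029.

Jun 27, 2029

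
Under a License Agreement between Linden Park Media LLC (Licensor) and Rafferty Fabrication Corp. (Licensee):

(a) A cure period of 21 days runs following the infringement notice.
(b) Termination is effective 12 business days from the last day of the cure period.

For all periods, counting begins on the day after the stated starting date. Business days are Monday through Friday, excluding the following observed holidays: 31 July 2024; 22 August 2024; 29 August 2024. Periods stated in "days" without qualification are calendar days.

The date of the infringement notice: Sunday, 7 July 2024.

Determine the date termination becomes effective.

14 August 2024

Adding 21 calendar days to 7 July 2024 gives 28 July 2024, which is the last day of the cure period.
The date termination becomes effective: counting 12 business days from Sunday, 28 July 2024 (Jul 29, Jul 30, Aug 1, Aug 2, …, Aug 12, Aug 13, Aug 14, skipping weekends and the listed holiday on Jul 31) reaches Wednesday, 14 August 2024.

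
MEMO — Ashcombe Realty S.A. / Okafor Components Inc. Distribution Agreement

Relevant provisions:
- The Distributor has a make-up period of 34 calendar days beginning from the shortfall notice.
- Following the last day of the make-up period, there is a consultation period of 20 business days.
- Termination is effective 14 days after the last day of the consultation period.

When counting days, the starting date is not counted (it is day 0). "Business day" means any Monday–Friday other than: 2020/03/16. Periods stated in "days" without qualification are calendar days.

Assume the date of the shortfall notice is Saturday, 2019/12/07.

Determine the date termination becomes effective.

2020/02/21

Adding 34 calendar days to 2019/12/07 gives 2020/01/10, which is the last day of the make-up period.
The last day of the consultation period: counting 20 business days from Friday, 2020/01/10 (Jan 13, Jan 14, Jan 15, Jan 16, …, Feb 5, Feb 6, Feb 7, skipping weekends) reaches Friday, 2020/02/07.
Adding 14 calendar days to 2020/02/07 gives 2020/02/21, which is the date termination becomes effective.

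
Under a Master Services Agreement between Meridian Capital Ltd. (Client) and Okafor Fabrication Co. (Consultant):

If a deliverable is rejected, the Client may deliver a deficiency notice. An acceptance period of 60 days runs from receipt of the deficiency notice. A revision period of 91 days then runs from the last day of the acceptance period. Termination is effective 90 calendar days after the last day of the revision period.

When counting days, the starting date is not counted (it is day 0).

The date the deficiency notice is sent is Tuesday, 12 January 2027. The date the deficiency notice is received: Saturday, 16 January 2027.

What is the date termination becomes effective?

The last day of the acceptance period: 16 January 2027 + 60 days = 17 March 2027.
Adding 91 calendar days to 17 March 2027 gives 16 June 2027, which is the last day of the revision period.
Adding 90 calendar days to 16 June 2027 gives 14 September 2027, which is the date termination becomes effective.

14 September 2027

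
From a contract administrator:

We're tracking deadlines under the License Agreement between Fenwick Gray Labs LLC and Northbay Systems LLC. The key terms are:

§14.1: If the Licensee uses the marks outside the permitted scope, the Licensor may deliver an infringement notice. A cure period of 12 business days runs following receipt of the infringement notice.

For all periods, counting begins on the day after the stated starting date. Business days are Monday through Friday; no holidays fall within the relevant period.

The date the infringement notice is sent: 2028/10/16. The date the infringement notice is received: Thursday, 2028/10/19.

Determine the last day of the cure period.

2028/11/06

From Thursday, 2028/10/19, 12 business days (Oct 20, Oct 23, Oct 24, Oct 25, …, Nov 2, Nov 3, Nov 6, skipping weekends) brings us to Monday, 2028/11/06, which is the last day of the cure period.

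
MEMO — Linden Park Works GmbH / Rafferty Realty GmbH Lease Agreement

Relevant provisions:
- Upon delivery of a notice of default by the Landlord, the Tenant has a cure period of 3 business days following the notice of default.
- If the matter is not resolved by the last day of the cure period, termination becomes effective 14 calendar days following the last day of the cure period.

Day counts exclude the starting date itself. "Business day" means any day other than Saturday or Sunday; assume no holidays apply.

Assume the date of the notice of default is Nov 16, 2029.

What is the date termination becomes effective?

Dec 5, 2029

The last day of the cure period: counting 3 business days from Friday, Nov 16, 2029 (Nov 19, Nov 20, Nov 21, skipping weekends) reaches Wednesday, Nov 21, 2029.
The date termination becomes effective: Nov 21, 2029 + 14 days = Dec 5, 2029.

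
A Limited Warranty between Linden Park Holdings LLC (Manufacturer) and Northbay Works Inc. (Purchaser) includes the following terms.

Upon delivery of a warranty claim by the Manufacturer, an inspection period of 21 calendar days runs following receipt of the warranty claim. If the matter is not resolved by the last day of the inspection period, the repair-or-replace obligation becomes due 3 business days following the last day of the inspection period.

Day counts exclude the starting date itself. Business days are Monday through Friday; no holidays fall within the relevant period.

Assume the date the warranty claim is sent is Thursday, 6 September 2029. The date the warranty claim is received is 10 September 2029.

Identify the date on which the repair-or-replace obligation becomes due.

The last day of the inspection period: 21 calendar days after 10 September 2029 is 1 October 2029.
The date on which the repair-or-replace obligation becomes due: counting 3 business days from Monday, 1 October 2029 (Oct 2, Oct 3, Oct 4, skipping weekends) reaches Thursday, 4 October 2029.

4 October 2029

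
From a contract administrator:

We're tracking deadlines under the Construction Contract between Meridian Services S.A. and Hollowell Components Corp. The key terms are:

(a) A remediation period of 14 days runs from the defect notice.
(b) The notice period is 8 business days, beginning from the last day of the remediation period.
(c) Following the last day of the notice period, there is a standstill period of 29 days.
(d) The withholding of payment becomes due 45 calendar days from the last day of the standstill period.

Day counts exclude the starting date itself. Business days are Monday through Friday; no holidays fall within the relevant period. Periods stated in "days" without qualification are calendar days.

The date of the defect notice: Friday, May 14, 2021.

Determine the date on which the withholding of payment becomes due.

The last day of the remediation period: 14 calendar days after May 14, 2021 is May 28, 2021.
From Friday, May 28, 2021, 8 business days (May 31, Jun 1, Jun 2, Jun 3, Jun 4, Jun 7, Jun 8, Jun 9, skipping weekends) brings us to Wednesday, June 9, 2021, which is the last day of the notice period.
The last day of the standstill period: 29 calendar days after June 9, 2021 is July 8, 2021.
Adding 45 calendar days to July 8, 2021 gives August 22, 2021, which is the date on which the withholding of payment becomes due.

August 22, 2021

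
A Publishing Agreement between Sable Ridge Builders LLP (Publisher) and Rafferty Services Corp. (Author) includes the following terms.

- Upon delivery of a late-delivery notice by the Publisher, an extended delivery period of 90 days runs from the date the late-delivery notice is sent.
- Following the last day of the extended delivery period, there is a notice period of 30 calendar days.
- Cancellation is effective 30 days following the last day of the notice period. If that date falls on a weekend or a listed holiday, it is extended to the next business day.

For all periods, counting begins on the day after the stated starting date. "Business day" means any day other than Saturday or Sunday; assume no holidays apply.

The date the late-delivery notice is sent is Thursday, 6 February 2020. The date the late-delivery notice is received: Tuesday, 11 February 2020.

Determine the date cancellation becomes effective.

6 July 2020

Adding 90 calendar days to 6 February 2020 gives 6 May 2020, which is the last day of the extended delivery period.
Adding 30 calendar days to 6 May 2020 gives 5 June 2020, which is the last day of the notice period.
The date cancellation becomes effective: 30 calendar days after 5 June 2020 is 5 July 2020. That falls on a Sunday, so it rolls to the next business day, Monday, 6 July 2020.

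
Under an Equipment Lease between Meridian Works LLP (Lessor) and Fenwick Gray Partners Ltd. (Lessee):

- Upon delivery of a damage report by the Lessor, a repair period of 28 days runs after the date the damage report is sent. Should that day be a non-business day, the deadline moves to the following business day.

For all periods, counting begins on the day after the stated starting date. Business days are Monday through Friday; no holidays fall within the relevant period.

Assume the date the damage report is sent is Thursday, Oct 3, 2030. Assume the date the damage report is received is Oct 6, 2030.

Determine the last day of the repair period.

Adding 28 calendar days to Oct 3, 2030 gives Oct 31, 2030, which is the last day of the repair period. Oct 31, 2030 is a Thursday, so no roll-forward applies.

Oct 31, 2030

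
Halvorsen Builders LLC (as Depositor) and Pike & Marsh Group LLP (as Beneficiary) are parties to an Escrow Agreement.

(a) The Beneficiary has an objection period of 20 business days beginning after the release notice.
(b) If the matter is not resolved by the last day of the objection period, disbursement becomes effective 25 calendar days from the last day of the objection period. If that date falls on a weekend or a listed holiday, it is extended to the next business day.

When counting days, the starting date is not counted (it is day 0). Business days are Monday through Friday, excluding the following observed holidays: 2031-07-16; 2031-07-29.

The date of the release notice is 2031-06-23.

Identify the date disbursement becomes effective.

The last day of the objection period: counting 20 business days from Monday, 2031-06-23 (Jun 24, Jun 25, Jun 26, Jun 27, …, Jul 18, Jul 21, Jul 22, skipping weekends and the listed holiday on Jul 16) reaches Tuesday, 2031-07-22.
The date disbursement becomes effective: 25 calendar days after 2031-07-22 is 2031-08-16. That falls on a Saturday, so it rolls to the next business day, Monday, 2031-08-18.

2031-08-18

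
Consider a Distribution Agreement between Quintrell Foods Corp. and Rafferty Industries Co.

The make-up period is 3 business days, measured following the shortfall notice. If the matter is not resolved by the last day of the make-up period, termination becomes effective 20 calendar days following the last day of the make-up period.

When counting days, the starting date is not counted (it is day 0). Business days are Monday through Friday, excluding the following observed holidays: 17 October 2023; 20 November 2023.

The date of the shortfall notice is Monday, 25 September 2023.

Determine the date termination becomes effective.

18 October 2023

The last day of the make-up period: counting 3 business days from Monday, 25 September 2023 (Sep 26, Sep 27, Sep 28, skipping weekends) reaches Thursday, 28 September 2023.
Adding 20 calendar days to 28 September 2023 gives 18 October 2023, which is the date termination becomes effective.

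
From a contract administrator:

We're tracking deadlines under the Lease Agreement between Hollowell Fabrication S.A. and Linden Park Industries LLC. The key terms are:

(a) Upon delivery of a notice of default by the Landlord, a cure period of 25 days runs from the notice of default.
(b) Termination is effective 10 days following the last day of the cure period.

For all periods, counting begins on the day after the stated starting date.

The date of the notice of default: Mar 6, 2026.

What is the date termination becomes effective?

Apr 10, 2026

The last day of the cure period: 25 calendar days after Mar 6, 2026 is Mar 31, 2026.
The date termination becomes effective: Mar 31, 2026 + 10 days = Apr 10, 2026.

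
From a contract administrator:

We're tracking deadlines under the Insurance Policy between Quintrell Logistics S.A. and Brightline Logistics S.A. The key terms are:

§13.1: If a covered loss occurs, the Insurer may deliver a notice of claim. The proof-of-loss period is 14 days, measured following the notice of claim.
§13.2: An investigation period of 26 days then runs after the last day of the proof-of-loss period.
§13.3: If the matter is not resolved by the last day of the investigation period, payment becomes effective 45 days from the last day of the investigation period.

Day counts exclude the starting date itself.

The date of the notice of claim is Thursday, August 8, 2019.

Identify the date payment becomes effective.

November 1, 2019

The last day of the proof-of-loss period: 14 calendar days after August 8, 2019 is August 22, 2019.
The last day of the investigation period: August 22, 2019 + 26 days = September 17, 2019.
Adding 45 calendar days to September 17, 2019 gives November 1, 2019, which is the date payment becomes effective.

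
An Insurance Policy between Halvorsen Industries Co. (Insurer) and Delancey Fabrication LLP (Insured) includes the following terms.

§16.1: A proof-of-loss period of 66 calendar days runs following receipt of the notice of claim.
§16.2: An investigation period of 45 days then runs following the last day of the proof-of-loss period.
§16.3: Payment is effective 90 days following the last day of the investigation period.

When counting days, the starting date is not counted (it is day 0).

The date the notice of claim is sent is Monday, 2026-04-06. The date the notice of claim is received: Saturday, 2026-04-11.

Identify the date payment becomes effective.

Adding 66 calendar days to 2026-04-11 gives 2026-06-16, which is the last day of the proof-of-loss period.
The last day of the investigation period: 45 calendar days after 2026-06-16 is 2026-07-31.
Adding 90 calendar days to 2026-07-31 gives 2026-10-29, which is the date payment becomes effective.

2026-10-29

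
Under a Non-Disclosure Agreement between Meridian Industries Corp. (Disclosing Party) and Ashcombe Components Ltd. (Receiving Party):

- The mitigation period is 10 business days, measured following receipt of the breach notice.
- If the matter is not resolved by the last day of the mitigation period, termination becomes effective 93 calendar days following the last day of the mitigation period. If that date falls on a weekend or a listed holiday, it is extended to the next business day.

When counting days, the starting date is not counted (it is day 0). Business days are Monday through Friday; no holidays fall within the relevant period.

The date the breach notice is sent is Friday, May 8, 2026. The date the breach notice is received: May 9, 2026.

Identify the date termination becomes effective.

The last day of the mitigation period: 10 business days after Saturday, May 9, 2026, skipping weekends — May 11, May 12, May 13, May 14, May 15, May 18, May 19, May 20, May 21, May 22 — lands on Friday, May 22, 2026.
The date termination becomes effective: May 22, 2026 + 93 days = August 23, 2026. That falls on a Sunday, so it rolls to the next business day, Monday, August 24, 2026.

August 24, 2026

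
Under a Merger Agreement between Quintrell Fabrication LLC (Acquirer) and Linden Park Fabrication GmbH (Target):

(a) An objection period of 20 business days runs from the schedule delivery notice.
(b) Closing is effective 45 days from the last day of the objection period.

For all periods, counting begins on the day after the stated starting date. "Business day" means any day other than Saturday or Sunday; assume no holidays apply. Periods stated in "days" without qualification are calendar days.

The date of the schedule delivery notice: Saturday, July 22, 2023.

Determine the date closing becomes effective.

From Saturday, July 22, 2023, 20 business days (Jul 24, Jul 25, Jul 26, Jul 27, …, Aug 16, Aug 17, Aug 18, skipping weekends) brings us to Friday, August 18, 2023, which is the last day of the objection period.
The date closing becomes effective: 45 calendar days after August 18, 2023 is October 2, 2023.

October 2, 2023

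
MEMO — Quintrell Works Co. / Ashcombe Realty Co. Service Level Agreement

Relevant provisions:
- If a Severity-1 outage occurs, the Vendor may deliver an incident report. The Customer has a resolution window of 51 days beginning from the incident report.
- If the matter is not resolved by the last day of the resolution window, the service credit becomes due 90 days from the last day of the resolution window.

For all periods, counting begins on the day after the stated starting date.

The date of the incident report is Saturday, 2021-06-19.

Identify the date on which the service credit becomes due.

The last day of the resolution window: 2021-06-19 + 51 days = 2021-08-09.
The date on which the service credit becomes due: 2021-08-09 + 90 days = 2021-11-07.

2021-11-07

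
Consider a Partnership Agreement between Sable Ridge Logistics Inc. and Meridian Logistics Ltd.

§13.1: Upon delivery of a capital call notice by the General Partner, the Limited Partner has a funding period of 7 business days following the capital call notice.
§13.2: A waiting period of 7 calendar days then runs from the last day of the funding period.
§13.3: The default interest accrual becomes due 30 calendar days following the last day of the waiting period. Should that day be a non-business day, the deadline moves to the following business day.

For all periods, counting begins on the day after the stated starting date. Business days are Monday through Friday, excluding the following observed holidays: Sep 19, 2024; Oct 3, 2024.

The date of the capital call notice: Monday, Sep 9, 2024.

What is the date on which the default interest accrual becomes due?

Oct 25, 2024

The last day of the funding period: counting 7 business days from Monday, Sep 9, 2024 (Sep 10, Sep 11, Sep 12, Sep 13, Sep 16, Sep 17, Sep 18, skipping weekends) reaches Wednesday, Sep 18, 2024.
The last day of the waiting period: 7 calendar days after Sep 18, 2024 is Sep 25, 2024.
The date on which the default interest accrual becomes due: 30 calendar days after Sep 25, 2024 is Oct 25, 2024. Oct 25, 2024 is a Friday and is not a listed holiday, so no roll-forward applies.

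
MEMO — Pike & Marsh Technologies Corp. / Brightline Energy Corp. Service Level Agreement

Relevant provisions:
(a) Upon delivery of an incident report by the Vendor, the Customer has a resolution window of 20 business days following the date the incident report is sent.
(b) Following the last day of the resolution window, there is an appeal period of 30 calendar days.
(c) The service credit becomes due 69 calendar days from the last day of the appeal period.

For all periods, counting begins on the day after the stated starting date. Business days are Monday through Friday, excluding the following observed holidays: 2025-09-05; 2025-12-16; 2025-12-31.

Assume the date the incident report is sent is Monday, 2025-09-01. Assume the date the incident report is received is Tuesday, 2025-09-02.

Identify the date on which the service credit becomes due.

The last day of the resolution window: 20 business days after Monday, 2025-09-01, skipping weekends and the listed holiday on Sep 5 — Sep 2, Sep 3, Sep 4, Sep 8, …, Sep 26, Sep 29, Sep 30 — lands on Tuesday, 2025-09-30.
The last day of the appeal period: 30 calendar days after 2025-09-30 is 2025-10-30.
The date on which the service credit becomes due: 2025-10-30 + 69 days = 2026-01-07.

2026-01-07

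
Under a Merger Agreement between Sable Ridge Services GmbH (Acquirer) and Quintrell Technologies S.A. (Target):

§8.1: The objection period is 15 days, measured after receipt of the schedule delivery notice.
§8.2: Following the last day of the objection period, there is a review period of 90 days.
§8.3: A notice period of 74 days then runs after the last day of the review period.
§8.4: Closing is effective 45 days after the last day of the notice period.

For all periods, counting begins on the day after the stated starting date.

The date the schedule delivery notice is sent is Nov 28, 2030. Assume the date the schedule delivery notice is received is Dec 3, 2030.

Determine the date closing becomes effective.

Adding 15 calendar days to Dec 3, 2030 gives Dec 18, 2030, which is the last day of the objection period.
The last day of the review period: 90 calendar days after Dec 18, 2030 is Mar 18, 2031.
The last day of the notice period: Mar 18, 2031 + 74 days = May 31, 2031.
Adding 45 calendar days to May 31, 2031 gives Jul 15, 2031, which is the date closing becomes effective.

Jul 15, 2031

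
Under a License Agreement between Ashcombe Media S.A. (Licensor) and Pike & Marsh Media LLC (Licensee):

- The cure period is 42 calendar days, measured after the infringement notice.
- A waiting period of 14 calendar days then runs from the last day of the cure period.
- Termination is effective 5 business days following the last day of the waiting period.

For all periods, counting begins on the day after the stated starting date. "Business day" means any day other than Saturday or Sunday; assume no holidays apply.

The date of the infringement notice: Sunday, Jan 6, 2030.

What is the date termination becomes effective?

Mar 8, 2030

The last day of the cure period: Jan 6, 2030 + 42 days = Feb 17, 2030.
Adding 14 calendar days to Feb 17, 2030 gives Mar 3, 2030, which is the last day of the waiting period.
The date termination becomes effective: counting 5 business days from Sunday, Mar 3, 2030 (Mar 4, Mar 5, Mar 6, Mar 7, Mar 8, skipping weekends) reaches Friday, Mar 8, 2030.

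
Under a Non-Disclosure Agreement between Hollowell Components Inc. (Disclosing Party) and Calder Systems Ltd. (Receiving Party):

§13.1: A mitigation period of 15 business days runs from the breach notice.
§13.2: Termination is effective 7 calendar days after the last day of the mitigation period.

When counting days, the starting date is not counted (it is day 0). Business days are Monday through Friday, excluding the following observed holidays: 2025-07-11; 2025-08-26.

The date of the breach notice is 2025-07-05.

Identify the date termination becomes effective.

2025-08-04

The last day of the mitigation period: counting 15 business days from Saturday, 2025-07-05 (Jul 7, Jul 8, Jul 9, Jul 10, …, Jul 24, Jul 25, Jul 28, skipping weekends and the listed holiday on Jul 11) reaches Monday, 2025-07-28.
The date termination becomes effective: 2025-07-28 + 7 days = 2025-08-04.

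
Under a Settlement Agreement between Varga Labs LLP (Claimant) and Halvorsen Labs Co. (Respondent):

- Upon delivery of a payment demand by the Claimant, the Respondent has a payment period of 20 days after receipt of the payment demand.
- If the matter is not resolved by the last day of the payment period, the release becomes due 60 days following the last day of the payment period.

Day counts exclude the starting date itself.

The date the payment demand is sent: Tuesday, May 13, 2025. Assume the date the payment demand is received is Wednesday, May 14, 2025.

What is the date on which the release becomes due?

The last day of the payment period: May 14, 2025 + 20 days = June 3, 2025.
Adding 60 calendar days to June 3, 2025 gives August 2, 2025, which is the date on which the release becomes due.

August 2, 2025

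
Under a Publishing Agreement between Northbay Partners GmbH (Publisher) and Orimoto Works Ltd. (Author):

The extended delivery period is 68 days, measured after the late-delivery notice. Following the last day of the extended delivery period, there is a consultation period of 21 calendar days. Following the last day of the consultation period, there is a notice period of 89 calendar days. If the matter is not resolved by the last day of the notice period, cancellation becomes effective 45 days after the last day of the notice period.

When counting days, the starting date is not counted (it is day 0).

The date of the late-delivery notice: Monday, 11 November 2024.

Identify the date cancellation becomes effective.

22 June 2025

The last day of the extended delivery period: 68 calendar days after 11 November 2024 is 18 January 2025.
Adding 21 calendar days to 18 January 2025 gives 8 February 2025, which is the last day of the consultation period.
Adding 89 calendar days to 8 February 2025 gives 8 May 2025, which is the last day of the notice period.
Adding 45 calendar days to 8 May 2025 gives 22 June 2025, which is the date cancellation becomes effective.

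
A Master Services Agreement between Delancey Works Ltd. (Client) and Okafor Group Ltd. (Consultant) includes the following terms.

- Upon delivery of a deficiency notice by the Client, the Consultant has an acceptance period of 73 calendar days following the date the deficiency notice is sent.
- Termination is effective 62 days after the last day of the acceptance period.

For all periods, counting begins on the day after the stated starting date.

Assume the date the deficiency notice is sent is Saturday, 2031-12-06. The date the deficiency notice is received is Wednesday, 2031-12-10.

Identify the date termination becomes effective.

The last day of the acceptance period: 73 calendar days after 2031-12-06 is 2032-02-17.
The date termination becomes effective: 62 calendar days after 2032-02-17 is 2032-04-19.

2032-04-19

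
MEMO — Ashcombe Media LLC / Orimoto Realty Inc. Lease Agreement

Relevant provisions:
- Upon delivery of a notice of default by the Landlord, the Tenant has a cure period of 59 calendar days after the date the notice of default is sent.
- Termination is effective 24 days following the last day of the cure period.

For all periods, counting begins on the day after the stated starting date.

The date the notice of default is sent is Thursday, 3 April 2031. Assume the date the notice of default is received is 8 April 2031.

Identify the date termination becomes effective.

The last day of the cure period: 3 April 2031 + 59 days = 1 June 2031.
The date termination becomes effective: 24 calendar days after 1 June 2031 is 25 June 2031.

25 June 2031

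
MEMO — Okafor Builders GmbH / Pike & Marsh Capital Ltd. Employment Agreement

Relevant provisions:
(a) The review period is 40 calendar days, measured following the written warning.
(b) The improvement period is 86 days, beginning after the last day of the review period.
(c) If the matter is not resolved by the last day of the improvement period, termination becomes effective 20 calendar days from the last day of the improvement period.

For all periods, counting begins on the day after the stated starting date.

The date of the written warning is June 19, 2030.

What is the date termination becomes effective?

November 12, 2030

The last day of the review period: June 19, 2030 + 40 days = July 29, 2030.
Adding 86 calendar days to July 29, 2030 gives October 23, 2030, which is the last day of the improvement period.
The date termination becomes effective: October 23, 2030 + 20 days = November 12, 2030.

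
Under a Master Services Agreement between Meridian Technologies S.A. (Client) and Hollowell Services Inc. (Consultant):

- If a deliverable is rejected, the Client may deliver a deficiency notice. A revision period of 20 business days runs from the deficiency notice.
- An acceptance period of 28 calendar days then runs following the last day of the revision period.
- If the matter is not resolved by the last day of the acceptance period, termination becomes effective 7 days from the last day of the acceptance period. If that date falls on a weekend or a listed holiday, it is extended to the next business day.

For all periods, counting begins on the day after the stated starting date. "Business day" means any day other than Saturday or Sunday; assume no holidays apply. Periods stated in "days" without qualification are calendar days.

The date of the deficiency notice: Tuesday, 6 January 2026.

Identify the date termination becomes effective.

From Tuesday, 6 January 2026, 20 business days (Jan 7, Jan 8, Jan 9, Jan 12, …, Jan 30, Feb 2, Feb 3, skipping weekends) brings us to Tuesday, 3 February 2026, which is the last day of the revision period.
The last day of the acceptance period: 3 February 2026 + 28 days = 3 March 2026.
Adding 7 calendar days to 3 March 2026 gives 10 March 2026, which is the date termination becomes effective. 10 March 2026 is a Tuesday, so no roll-forward applies.

10 March 2026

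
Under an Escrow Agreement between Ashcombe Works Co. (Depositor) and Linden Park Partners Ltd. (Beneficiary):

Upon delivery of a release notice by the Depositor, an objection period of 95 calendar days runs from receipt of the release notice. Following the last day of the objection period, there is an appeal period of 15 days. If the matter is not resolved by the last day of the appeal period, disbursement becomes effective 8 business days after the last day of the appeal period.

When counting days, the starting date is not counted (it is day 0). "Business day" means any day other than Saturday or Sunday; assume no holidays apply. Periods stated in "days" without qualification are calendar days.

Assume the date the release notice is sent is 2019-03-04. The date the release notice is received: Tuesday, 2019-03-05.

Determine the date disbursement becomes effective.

The last day of the objection period: 95 calendar days after 2019-03-05 is 2019-06-08.
The last day of the appeal period: 2019-06-08 + 15 days = 2019-06-23.
The date disbursement becomes effective: 8 business days after Sunday, 2019-06-23, skipping weekends — Jun 24, Jun 25, Jun 26, Jun 27, Jun 28, Jul 1, Jul 2, Jul 3 — lands on Wednesday, 2019-07-03.

2019-07-03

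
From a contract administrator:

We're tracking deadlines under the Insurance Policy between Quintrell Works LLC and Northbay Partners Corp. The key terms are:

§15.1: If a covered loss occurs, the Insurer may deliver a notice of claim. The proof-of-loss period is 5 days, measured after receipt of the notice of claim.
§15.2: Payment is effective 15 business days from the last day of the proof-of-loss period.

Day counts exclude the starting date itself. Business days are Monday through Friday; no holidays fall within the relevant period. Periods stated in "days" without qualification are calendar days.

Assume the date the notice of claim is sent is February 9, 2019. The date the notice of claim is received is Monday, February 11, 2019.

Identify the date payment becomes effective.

March 8, 2019

The last day of the proof-of-loss period: February 11, 2019 + 5 days = February 16, 2019.
The date payment becomes effective: counting 15 business days from Saturday, February 16, 2019 (Feb 18, Feb 19, Feb 20, Feb 21, …, Mar 6, Mar 7, Mar 8, skipping weekends) reaches Friday, March 8, 2019.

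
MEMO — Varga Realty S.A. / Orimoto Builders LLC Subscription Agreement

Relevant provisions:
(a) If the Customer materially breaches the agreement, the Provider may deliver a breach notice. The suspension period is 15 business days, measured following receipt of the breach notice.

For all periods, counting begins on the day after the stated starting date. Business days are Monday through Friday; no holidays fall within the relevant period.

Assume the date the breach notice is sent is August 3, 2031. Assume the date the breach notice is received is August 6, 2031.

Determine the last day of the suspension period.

August 27, 2031

The last day of the suspension period: counting 15 business days from Wednesday, August 6, 2031 (Aug 7, Aug 8, Aug 11, Aug 12, …, Aug 25, Aug 26, Aug 27, skipping weekends) reaches Wednesday, August 27, 2031.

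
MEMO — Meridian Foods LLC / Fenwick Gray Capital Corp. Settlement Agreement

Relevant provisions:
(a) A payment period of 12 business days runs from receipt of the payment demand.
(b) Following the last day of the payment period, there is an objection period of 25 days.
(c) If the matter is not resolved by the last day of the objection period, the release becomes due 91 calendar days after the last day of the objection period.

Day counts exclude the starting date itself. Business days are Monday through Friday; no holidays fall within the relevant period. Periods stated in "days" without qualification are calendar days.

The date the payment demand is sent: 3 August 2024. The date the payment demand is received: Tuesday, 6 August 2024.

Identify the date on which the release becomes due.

16 December 2024

From Tuesday, 6 August 2024, 12 business days (Aug 7, Aug 8, Aug 9, Aug 12, …, Aug 20, Aug 21, Aug 22, skipping weekends) brings us to Thursday, 22 August 2024, which is the last day of the payment period.
The last day of the objection period: 22 August 2024 + 25 days = 16 September 2024.
Adding 91 calendar days to 16 September 2024 gives 16 December 2024, which is the date on which the release becomes due.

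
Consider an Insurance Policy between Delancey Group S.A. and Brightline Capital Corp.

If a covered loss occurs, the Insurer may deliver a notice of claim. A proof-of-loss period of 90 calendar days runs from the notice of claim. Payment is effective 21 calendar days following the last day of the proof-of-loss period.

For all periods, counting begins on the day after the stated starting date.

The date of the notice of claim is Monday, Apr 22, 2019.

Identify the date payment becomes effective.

Aug 11, 2019

The last day of the proof-of-loss period: 90 calendar days after Apr 22, 2019 is Jul 21, 2019.
Adding 21 calendar days to Jul 21, 2019 gives Aug 11, 2019, which is the date payment becomes effective.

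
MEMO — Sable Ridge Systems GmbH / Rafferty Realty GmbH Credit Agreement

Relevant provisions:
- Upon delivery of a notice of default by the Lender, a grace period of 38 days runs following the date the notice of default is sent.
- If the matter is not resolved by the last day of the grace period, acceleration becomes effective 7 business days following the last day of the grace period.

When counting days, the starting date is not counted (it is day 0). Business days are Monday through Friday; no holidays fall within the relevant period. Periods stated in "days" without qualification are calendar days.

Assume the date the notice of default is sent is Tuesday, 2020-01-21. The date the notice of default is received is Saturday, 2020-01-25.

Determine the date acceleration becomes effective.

Adding 38 calendar days to 2020-01-21 gives 2020-02-28, which is the last day of the grace period.
The date acceleration becomes effective: 7 business days after Friday, 2020-02-28, skipping weekends — Mar 2, Mar 3, Mar 4, Mar 5, Mar 6, Mar 9, Mar 10 — lands on Tuesday, 2020-03-10.

2020-03-10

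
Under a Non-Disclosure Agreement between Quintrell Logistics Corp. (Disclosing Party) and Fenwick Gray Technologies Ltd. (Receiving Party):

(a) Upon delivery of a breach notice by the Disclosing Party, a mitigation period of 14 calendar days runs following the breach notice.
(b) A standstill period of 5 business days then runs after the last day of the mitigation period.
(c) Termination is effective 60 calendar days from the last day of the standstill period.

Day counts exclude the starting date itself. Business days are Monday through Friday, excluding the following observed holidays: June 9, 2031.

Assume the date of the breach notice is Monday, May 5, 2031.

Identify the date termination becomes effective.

July 25, 2031

The last day of the mitigation period: May 5, 2031 + 14 days = May 19, 2031.
The last day of the standstill period: counting 5 business days from Monday, May 19, 2031 (May 20, May 21, May 22, May 23, May 26, skipping weekends) reaches Monday, May 26, 2031.
Adding 60 calendar days to May 26, 2031 gives July 25, 2031, which is the date termination becomes effective.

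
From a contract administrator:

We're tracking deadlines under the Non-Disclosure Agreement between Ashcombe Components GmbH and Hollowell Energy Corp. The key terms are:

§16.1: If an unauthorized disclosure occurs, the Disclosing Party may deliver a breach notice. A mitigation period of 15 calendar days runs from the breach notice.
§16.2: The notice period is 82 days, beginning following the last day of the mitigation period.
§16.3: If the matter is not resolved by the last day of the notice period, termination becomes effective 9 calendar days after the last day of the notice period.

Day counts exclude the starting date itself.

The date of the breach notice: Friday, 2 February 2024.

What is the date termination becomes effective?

The last day of the mitigation period: 15 calendar days after 2 February 2024 is 17 February 2024.
The last day of the notice period: 17 February 2024 + 82 days = 9 May 2024.
Adding 9 calendar days to 9 May 2024 gives 18 May 2024, which is the date termination becomes effective.

18 May 2024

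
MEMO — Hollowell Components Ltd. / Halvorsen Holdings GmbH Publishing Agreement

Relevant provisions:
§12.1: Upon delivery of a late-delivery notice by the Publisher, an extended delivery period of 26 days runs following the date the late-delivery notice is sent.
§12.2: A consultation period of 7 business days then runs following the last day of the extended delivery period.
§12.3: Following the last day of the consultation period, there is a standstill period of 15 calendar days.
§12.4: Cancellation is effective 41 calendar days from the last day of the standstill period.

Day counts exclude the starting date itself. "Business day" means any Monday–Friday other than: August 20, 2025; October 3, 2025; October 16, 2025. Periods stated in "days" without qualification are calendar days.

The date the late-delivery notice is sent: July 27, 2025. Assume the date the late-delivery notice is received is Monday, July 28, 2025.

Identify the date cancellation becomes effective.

October 28, 2025

The last day of the extended delivery period: July 27, 2025 + 26 days = August 22, 2025.
The last day of the consultation period: counting 7 business days from Friday, August 22, 2025 (Aug 25, Aug 26, Aug 27, Aug 28, Aug 29, Sep 1, Sep 2, skipping weekends) reaches Tuesday, September 2, 2025.
The last day of the standstill period: 15 calendar days after September 2, 2025 is September 17, 2025.
The date cancellation becomes effective: 41 calendar days after September 17, 2025 is October 28, 2025.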